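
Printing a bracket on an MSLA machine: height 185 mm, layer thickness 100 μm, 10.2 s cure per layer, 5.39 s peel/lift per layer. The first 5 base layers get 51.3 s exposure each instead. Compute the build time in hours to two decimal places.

8.07 hours

Number of layers: 185 / 0.1 → 1850 (rounded up).
Burn-in layers = 5 × (51.3 + 5.39) = 283.45 s.
Normal layers: 1845 × (10.2 + 5.39) → 28763.55 s.
Total = 283.45 + 28763.55 = 29047 s = 8.07 hours.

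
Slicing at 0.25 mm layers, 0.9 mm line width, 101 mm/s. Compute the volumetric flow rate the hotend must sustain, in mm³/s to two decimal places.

22.73

A = 0.25 × 0.9 = 0.225 mm².
Q = v·A = 101 × 0.225 = 22.73 mm³/s.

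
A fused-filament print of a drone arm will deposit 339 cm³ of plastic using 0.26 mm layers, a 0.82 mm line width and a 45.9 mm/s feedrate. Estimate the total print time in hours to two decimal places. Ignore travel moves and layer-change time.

Bead cross-section = 0.26 × 0.82, so 0.2132 mm².
Path length: 339000 mm³ / 0.2132 mm² → 1590056.3 mm.
Extrusion time = 1590056.3 / 45.9, so 34641.7 s.
That's 34641.7 s → 9.62 hours.

9.62 hours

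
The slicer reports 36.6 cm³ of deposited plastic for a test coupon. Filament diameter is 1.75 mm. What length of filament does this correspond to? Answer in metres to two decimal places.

15.22 m

A = π r² = π × 0.875² = 2.4053 mm².
Length = 36.6 cm³ / 2.4053 mm² = 36600 / 2.4053 = 15216.4 mm = 15.22 m.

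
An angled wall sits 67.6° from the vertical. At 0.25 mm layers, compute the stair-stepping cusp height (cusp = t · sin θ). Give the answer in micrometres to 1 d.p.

231.1 μm

Cusp = layer height × sin(67.6°) = 0.25 × 0.9245 = 0.231125 mm = 231.1 μm.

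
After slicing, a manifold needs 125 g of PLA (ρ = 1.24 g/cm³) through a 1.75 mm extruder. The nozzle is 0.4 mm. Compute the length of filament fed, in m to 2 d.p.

41.91 m

Volume = 125 g / 1.24 g·cm⁻³ = 100.8065 cm³ = 100806.5 mm³.
A = π r² = π × 0.875² = 2.4053 mm².
Length = 100806.5 / 2.4053 = 41910.16 mm = 41.91 m.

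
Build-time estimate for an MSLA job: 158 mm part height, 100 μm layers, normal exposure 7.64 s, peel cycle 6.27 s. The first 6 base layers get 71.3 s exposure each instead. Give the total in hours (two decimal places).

6.21 hours

Layer count = ceil(158 / 0.1) = 1580.
Bottom layers = 6 × (71.3 + 6.27), so 465.42 s.
Normal layers: 1574 × (7.64 + 6.27) → 21894.34 s.
Total = 465.42 + 21894.34 = 22359.76 s = 6.21 hours.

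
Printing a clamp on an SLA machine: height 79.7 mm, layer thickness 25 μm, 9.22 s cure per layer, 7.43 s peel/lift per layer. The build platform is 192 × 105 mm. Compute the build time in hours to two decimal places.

Layers = ⌈79.7/0.025⌉ = 3188.
Cycle time = 9.22 + 7.43, so 16.65 s.
Build time: 3188 × 16.65 s = 53080.2 s, i.e. 14.74 hours.

14.74 hours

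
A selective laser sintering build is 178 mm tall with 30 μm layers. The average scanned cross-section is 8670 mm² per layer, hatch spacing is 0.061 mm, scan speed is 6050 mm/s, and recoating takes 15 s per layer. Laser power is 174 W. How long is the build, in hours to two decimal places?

Layers = ⌈178/0.03⌉ = 5934.
Hatch length per layer: 8670 / 0.061 → 142131.1 mm.
Per-layer scan time = 142131.1 / 6050 = 23.4927 s.
Time per layer = 23.4927 + 15, so 38.4927 s.
Total: 5934 × 38.4927 s = 228415.6818 s → 63.45 hours.

63.45 hours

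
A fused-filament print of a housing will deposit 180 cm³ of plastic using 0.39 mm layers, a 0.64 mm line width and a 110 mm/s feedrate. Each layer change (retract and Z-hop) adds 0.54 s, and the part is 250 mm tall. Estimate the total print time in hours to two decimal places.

Line area: 0.39 × 0.64 → 0.2496 mm².
Toolpath length = 180 cm³ / 0.2496 mm² = 180000 / 0.2496 = 721153.8 mm.
Extrusion time: 721153.8 / 110 → 6555.9 s.
Layer count = ceil(250 / 0.39) = 642.
Non-print overhead: 642 × 0.54 → 346.68 s.
Total = 6555.9 + 346.68 = 6902.58 s = 1.92 hours.

1.92 hours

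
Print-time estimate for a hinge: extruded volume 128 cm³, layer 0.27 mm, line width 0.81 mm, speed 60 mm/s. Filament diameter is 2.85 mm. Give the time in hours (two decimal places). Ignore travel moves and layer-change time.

2.71 hours

Extrusion cross-section: 0.27 × 0.81 → 0.2187 mm².
Path length: 128000 mm³ / 0.2187 mm² → 585276.6 mm.
Time extruding: 585276.6 / 60 → 9754.6 s.
9754.6 s = 2.71 hours.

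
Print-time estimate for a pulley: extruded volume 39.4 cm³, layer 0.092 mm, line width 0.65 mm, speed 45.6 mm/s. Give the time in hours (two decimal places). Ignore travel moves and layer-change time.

4.01 hours

Extrusion cross-section = 0.092 × 0.65, so 0.0598 mm².
Toolpath length = 39.4 cm³ / 0.0598 mm² = 39400 / 0.0598 = 658862.9 mm.
Print-move time: 658862.9 / 45.6 → 14448.7 s.
Converting: 14448.7 s = 4.01 hours.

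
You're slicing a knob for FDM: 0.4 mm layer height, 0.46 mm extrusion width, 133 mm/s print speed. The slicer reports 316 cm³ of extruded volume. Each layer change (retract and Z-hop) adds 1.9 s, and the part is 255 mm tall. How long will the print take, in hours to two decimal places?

Extrusion cross-section = 0.4 × 0.46, so 0.184 mm².
Total extruded path = 316000/0.184 = 1717391.3 mm.
Extrusion time = 1717391.3 / 133 = 12912.7 s.
Number of layers: 255 / 0.4 → 638 (rounded up).
Layer-change overhead = 638 × 1.9, so 1212.2 s.
Altogether 12912.7 + 1212.2 = 14124.9 s, i.e. 3.92 hours.

3.92 hours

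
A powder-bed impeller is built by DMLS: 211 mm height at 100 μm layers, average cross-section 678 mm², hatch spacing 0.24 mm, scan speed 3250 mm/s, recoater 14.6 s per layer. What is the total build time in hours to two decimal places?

Layers = ⌈211/0.1⌉ = 2110.
Scan path per layer = 678 / 0.24, so 2825 mm.
Per-layer scan time = 2825 / 3250, so 0.8692 s.
Time per layer = 0.8692 + 14.6, so 15.4692 s.
Total: 2110 × 15.4692 s = 32640.012 s → 9.07 hours.

9.07 hours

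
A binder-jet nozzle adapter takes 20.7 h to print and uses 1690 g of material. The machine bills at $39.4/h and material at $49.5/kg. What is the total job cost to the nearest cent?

Machine-time cost = 39.4 × 20.7, so $815.58.
Material cost = 49.5 × 1690/1000, so $83.655.
Job cost: 815.58 + 83.655 = 899.235 ≈ $899.24.

$899.24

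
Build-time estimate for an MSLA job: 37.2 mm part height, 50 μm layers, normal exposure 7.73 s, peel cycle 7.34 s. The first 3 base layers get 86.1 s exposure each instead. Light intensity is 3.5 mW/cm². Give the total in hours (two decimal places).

3.18 hours

Layers = ⌈37.2/0.05⌉ = 744.
Bottom layers: 3 × (86.1 + 7.34) → 280.32 s.
Regular layers: 741 × (7.73 + 7.34) → 11166.87 s.
Sum: 280.32 + 11166.87 = 11447.19 s → 3.18 hours.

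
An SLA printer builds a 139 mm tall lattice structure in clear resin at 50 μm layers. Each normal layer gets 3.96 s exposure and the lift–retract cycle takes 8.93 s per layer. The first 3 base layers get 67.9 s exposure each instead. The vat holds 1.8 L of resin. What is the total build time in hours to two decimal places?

Layer count = ceil(139 / 0.05) = 2780.
Bottom layers = 3 × (67.9 + 8.93), so 230.49 s.
Normal layers: 2777 × (3.96 + 8.93) → 35795.53 s.
Sum: 230.49 + 35795.53 = 36026.02 s → 10.01 hours.

10.01 hours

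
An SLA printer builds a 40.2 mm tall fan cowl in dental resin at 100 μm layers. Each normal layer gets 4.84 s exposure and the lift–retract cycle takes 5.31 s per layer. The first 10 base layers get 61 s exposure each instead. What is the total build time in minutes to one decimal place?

Layer count = ceil(40.2 / 0.1) = 402.
Bottom layers = 10 × (61 + 5.31), so 663.1 s.
Remaining layers = 392 × (4.84 + 5.31) = 3978.8 s.
Sum: 663.1 + 3978.8 = 4641.9 s → 77.4 minutes.

77.4 minutes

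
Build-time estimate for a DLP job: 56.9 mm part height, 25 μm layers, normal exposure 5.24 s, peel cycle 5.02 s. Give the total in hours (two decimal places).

6.49 hours

Layers = ⌈56.9/0.025⌉ = 2276.
Each layer takes = 5.24 + 5.02 = 10.26 s.
Total = 2276 × 10.26 = 23351.76 s = 6.49 hours.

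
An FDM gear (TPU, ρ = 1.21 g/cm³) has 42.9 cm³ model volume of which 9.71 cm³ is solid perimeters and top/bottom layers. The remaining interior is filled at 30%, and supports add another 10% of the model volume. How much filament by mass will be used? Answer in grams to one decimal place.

Volume inside the shell: 42.9 − 9.71 → 33.19 cm³.
Infill volume: 0.30 × 33.19 → 9.957 cm³.
Support: 0.10 × 42.9 → 4.29 cm³.
Total printed volume: 9.71 + 9.957 + 4.29 → 23.957 cm³.
Mass: 23.957 × 1.21 → 28.98797 g.

29.0 g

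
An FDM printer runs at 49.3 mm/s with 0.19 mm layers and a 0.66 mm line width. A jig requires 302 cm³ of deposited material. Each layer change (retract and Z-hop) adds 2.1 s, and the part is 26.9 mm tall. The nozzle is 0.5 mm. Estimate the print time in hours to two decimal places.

13.65 hours

Line area = 0.19 × 0.66 = 0.1254 mm².
Total extruded path = 302000/0.1254 = 2408293.5 mm.
Extrusion time: 2408293.5 / 49.3 → 48849.8 s.
Layers = ⌈26.9/0.19⌉ = 142.
Non-print overhead = 142 × 2.1, so 298.2 s.
Total = 48849.8 + 298.2 = 49148 s = 13.65 hours.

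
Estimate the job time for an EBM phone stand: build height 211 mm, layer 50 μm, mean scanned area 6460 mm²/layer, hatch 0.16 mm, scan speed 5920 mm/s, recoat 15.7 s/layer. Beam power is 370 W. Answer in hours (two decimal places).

Layer count = ceil(211 / 0.05) = 4220.
Per-layer scan distance = 6460 / 0.16, so 40375 mm.
Per-layer scan time = 40375 / 5920, so 6.8201 s.
Time per layer = 6.8201 + 15.7, so 22.5201 s.
Total: 4220 × 22.5201 s = 95034.822 s → 26.40 hours.

26.40 hours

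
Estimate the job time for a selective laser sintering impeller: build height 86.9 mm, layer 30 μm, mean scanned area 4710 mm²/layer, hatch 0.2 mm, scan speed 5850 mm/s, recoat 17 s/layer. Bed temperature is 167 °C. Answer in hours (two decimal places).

16.92 hours

Layers = ⌈86.9/0.03⌉ = 2897.
Scan path per layer = 4710 / 0.2, so 23550 mm.
Laser time per layer = 23550 / 5850, so 4.0256 s.
Time per layer = 4.0256 + 17 = 21.0256 s.
Build time = 2897 × 21.0256 = 60911.1632 s = 16.92 hours.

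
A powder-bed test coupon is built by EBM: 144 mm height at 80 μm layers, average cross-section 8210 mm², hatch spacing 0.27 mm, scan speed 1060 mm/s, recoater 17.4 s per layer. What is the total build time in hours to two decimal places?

23.04 hours

Layers = ⌈144/0.08⌉ = 1800.
Per-layer scan distance: 8210 / 0.27 → 30407.4 mm.
Beam time per layer = 30407.4 / 1060, so 28.6862 s.
Time per layer = 28.6862 + 17.4, so 46.0862 s.
Total: 1800 × 46.0862 s = 82955.16 s → 23.04 hours.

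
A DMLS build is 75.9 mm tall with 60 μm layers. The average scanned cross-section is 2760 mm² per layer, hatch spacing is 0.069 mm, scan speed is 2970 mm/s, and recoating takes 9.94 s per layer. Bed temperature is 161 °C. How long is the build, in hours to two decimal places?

8.23 hours

Layers = ⌈75.9/0.06⌉ = 1265.
Hatch length per layer = 2760 / 0.069 = 40000 mm.
Scan time per layer = 40000 / 2970 = 13.468 s.
Time per layer = 13.468 + 9.94 = 23.408 s.
Total: 1265 × 23.408 s = 29611.12 s → 8.23 hours.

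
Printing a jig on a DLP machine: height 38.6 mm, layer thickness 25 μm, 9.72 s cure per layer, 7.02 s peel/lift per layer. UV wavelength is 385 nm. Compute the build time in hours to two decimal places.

7.18 hours

Layers = ⌈38.6/0.025⌉ = 1544.
Per-layer time = 9.72 + 7.02, so 16.74 s.
Total = 1544 × 16.74 = 25846.56 s = 7.18 hours.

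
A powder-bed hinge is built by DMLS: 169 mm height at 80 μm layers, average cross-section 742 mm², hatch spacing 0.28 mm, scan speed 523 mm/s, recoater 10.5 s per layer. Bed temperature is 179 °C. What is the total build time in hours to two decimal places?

9.14 hours

Layers = ⌈169/0.08⌉ = 2113.
Per-layer scan distance: 742 / 0.28 → 2650 mm.
Scan time per layer: 2650 / 523 → 5.0669 s.
Time per layer = 5.0669 + 10.5 = 15.5669 s.
Total: 2113 × 15.5669 s = 32892.8597 s → 9.14 hours.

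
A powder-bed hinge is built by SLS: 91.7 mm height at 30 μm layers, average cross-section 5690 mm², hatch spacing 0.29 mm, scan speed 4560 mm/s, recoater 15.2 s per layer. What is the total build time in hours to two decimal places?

Layers = ⌈91.7/0.03⌉ = 3057.
Per-layer scan distance: 5690 / 0.29 → 19620.7 mm.
Per-layer scan time = 19620.7 / 4560, so 4.3028 s.
Time per layer = 4.3028 + 15.2, so 19.5028 s.
Build time = 3057 × 19.5028 = 59620.0596 s = 16.56 hours.

16.56 hours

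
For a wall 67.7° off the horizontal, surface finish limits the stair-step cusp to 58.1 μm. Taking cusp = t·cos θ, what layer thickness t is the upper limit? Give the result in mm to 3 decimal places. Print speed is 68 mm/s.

Layer height = cusp / cos(67.7°) = 0.0581 / 0.3795 = 0.153 mm.

0.153 mm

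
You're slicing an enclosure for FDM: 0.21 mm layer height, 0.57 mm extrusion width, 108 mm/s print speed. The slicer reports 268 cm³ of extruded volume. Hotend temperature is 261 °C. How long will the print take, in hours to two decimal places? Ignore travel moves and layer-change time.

5.76 hours

Bead cross-section = 0.21 × 0.57 = 0.1197 mm².
Total extruded path = 268000/0.1197 = 2238930.7 mm.
Time extruding = 2238930.7 / 108 = 20730.8 s.
That's 20730.8 s → 5.76 hours.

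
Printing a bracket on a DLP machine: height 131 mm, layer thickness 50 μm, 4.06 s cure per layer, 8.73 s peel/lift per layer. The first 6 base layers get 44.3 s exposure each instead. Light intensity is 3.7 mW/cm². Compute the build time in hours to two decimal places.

Number of layers: 131 / 0.05 → 2620 (rounded up).
Burn-in layers: 6 × (44.3 + 8.73) → 318.18 s.
Regular layers = 2614 × (4.06 + 8.73) = 33433.06 s.
Total = 318.18 + 33433.06 = 33751.24 s = 9.38 hours.

9.38 hours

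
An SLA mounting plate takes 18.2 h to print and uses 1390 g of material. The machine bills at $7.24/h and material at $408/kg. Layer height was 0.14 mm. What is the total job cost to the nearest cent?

Machine cost: 7.24 × 18.2 → $131.768.
Material cost = 408 × 1390/1000, so $567.12.
Job cost: 131.768 + 567.12 = 698.888 ≈ $698.89.

$698.89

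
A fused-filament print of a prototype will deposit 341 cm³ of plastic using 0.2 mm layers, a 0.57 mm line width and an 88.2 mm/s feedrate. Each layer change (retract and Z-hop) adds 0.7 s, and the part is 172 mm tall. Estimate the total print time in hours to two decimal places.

9.59 hours

Line area = 0.2 × 0.57, so 0.114 mm².
Toolpath length = 341 cm³ / 0.114 mm² = 341000 / 0.114 = 2991228.1 mm.
Time extruding = 2991228.1 / 88.2 = 33914.2 s.
Number of layers: 172 / 0.2 → 860 (rounded up).
Layer-change overhead: 860 × 0.7 → 602 s.
Altogether 33914.2 + 602 = 34516.2 s, i.e. 9.59 hours.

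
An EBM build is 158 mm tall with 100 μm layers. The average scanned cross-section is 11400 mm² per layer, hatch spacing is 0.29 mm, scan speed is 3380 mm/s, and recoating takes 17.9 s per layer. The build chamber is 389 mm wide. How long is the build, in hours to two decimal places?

12.96 hours

Layers = ⌈158/0.1⌉ = 1580.
Hatch length per layer: 11400 / 0.29 → 39310.3 mm.
Beam time per layer = 39310.3 / 3380, so 11.6303 s.
Layer cycle = 11.6303 + 17.9 = 29.5303 s.
Build time = 1580 × 29.5303 = 46657.874 s = 12.96 hours.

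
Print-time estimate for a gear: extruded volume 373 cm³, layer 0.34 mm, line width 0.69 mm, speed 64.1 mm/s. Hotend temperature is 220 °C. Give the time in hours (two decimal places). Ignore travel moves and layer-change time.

Extrusion cross-section: 0.34 × 0.69 → 0.2346 mm².
Path length: 373000 mm³ / 0.2346 mm² → 1589940.3 mm.
Extrusion time: 1589940.3 / 64.1 → 24804.1 s.
In the requested units: 24804.1 s = 6.89 hours.

6.89 hours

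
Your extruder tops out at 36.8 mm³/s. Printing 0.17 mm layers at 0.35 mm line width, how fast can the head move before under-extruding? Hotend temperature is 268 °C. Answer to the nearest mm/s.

618 mm/s

Bead cross-section = 0.17 × 0.35, so 0.0595 mm².
Max speed = 36.8 / 0.0595 = 618.49 ≈ 618 mm/s.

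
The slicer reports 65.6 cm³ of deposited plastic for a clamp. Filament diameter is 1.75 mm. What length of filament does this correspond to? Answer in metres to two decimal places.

27.27 m

Cross-section of 1.75 mm filament: π·(1.75/2)² = 2.4053 mm².
L = 65600 mm³ / 2.4053 mm² = 27273.11 mm, i.e. 27.27 m.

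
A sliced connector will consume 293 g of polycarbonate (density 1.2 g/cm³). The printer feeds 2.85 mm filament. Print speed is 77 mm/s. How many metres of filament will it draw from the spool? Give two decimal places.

38.27 m

Extruded volume: 293/1.2 = 244.1667 cm³ (244166.7 mm³).
Filament cross-section = π × (2.85/2)² = 6.3794 mm².
Length = 244166.7 / 6.3794 = 38274.24 mm = 38.27 m.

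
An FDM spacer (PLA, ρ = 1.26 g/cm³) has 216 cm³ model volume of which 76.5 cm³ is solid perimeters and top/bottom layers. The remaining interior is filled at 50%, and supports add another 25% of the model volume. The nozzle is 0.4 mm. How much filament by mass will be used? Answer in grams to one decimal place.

252.3 g

Volume inside the shell = 216 − 76.5 = 139.5 cm³.
Deposited infill = 0.50 × 139.5 = 69.75 cm³.
Support: 0.25 × 216 → 54 cm³.
Deposited volume: 76.5 + 69.75 + 54 → 200.25 cm³.
Mass: 200.25 × 1.26 → 252.315 g.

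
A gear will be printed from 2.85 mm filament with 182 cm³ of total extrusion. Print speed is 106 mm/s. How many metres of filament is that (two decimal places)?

Filament cross-section = π × (2.85/2)² = 6.3794 mm².
Length = 182 cm³ / 6.3794 mm² = 182000 / 6.3794 = 28529.33 mm = 28.53 m.

28.53 m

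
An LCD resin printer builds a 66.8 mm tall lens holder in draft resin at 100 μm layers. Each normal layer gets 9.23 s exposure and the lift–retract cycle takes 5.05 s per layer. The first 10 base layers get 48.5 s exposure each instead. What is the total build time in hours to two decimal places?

2.76 hours

Number of layers: 66.8 / 0.1 → 668 (rounded up).
Burn-in layers = 10 × (48.5 + 5.05), so 535.5 s.
Regular layers: 658 × (9.23 + 5.05) → 9396.24 s.
Total = 535.5 + 9396.24 = 9931.74 s = 2.76 hours.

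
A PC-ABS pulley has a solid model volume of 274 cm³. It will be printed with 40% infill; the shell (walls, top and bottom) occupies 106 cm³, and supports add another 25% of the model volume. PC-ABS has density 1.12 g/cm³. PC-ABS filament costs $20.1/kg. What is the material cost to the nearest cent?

Interior volume: 274 − 106 → 168 cm³.
Infill volume = 0.40 × 168, so 67.2 cm³.
Support = 0.25 × 274 = 68.5 cm³.
Total printed volume: 106 + 67.2 + 68.5 → 241.7 cm³.
Mass: 241.7 × 1.12 → 270.704 g.
Cost = 270.704 g / 1000 × $20.1/kg = $5.44.

$5.44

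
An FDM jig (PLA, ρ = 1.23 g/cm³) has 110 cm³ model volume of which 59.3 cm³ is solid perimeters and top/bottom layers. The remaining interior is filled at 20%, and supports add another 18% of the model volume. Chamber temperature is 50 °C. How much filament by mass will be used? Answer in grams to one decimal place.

Infill region = 110 − 59.3, so 50.7 cm³.
Deposited infill = 0.20 × 50.7, so 10.14 cm³.
Support: 0.18 × 110 → 19.8 cm³.
Total extruded = 59.3 + 10.14 + 19.8, so 89.24 cm³.
Mass = 89.24 × 1.23 = 109.7652 g.

109.8 g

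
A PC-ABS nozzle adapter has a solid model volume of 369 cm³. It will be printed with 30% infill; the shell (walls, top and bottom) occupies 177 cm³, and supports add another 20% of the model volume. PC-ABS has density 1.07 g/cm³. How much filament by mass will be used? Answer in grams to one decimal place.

Interior volume: 369 − 177 → 192 cm³.
Deposited infill = 0.30 × 192, so 57.6 cm³.
Support: 0.20 × 369 → 73.8 cm³.
Total extruded = 177 + 57.6 + 73.8 = 308.4 cm³.
Mass = 308.4 × 1.07, so 329.988 g.

330.0 g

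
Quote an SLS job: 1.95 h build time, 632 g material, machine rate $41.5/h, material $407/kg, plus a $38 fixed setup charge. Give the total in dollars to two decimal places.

Time charge = 41.5 × 1.95 = $80.925.
Material charge = 407 × 632/1000 = $257.224.
Total = 80.925 + 257.224 + 38 = 376.149 ≈ $376.15.

$376.15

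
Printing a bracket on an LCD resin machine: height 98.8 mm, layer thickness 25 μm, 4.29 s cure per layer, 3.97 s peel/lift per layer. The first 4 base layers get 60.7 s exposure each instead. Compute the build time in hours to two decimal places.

9.13 hours

Layers = ⌈98.8/0.025⌉ = 3952.
Bottom layers = 4 × (60.7 + 3.97), so 258.68 s.
Regular layers = 3948 × (4.29 + 3.97), so 32610.48 s.
Total = 258.68 + 32610.48 = 32869.16 s = 9.13 hours.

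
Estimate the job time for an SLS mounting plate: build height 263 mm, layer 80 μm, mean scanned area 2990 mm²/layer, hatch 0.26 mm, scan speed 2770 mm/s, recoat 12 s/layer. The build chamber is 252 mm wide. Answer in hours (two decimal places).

14.75 hours

Number of layers: 263 / 0.08 → 3288 (rounded up).
Per-layer scan distance: 2990 / 0.26 → 11500 mm.
Per-layer scan time: 11500 / 2770 → 4.1516 s.
Per-layer time = 4.1516 + 12 = 16.1516 s.
3288 layers × 16.1516 s/layer = 53106.4608 s, i.e. 14.75 hours.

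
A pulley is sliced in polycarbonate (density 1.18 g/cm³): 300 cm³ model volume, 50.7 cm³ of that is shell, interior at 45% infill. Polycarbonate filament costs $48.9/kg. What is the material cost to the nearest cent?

$9.40

Infill region = 300 − 50.7, so 249.3 cm³.
Infill deposited = 0.45 × 249.3, so 112.185 cm³.
Total printed volume = 50.7 + 112.185, so 162.885 cm³.
Mass = 162.885 × 1.18, so 192.2043 g.
At $48.9/kg: 192.2043/1000 × 48.9 = $9.40.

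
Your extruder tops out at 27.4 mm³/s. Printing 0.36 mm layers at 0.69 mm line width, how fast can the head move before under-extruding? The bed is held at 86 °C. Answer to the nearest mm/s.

Bead cross-section = 0.36 × 0.69 = 0.2484 mm².
v_max = Q/A = 27.4/0.2484 = 110.31 mm/s → 110 mm/s.

110 mm/s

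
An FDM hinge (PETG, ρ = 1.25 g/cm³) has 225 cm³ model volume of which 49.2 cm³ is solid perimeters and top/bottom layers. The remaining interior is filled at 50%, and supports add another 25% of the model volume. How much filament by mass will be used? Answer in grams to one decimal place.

241.7 g

Infill region = 225 − 49.2, so 175.8 cm³.
Infill deposited = 0.50 × 175.8 = 87.9 cm³.
Support = 0.25 × 225, so 56.25 cm³.
Total extruded: 49.2 + 87.9 + 56.25 → 193.35 cm³.
Mass = 193.35 × 1.25, so 241.6875 g.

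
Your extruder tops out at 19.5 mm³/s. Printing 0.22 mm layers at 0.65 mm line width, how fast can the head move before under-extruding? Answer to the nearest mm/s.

136 mm/s

A: 0.22 × 0.65 → 0.143 mm².
v_max = Q/A = 19.5/0.143 = 136.36 mm/s → 136 mm/s.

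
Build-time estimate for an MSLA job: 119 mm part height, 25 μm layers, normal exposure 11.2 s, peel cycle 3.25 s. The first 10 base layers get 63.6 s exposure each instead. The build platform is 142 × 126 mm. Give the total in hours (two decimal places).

19.25 hours

Layers = ⌈119/0.025⌉ = 4760.
Bottom layers = 10 × (63.6 + 3.25) = 668.5 s.
Remaining layers = 4750 × (11.2 + 3.25) = 68637.5 s.
Total = 668.5 + 68637.5 = 69306 s = 19.25 hours.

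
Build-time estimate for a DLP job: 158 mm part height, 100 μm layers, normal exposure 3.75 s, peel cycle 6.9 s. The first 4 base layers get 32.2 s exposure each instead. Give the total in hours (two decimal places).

Layer count = ceil(158 / 0.1) = 1580.
Bottom layers = 4 × (32.2 + 6.9) = 156.4 s.
Normal layers: 1576 × (3.75 + 6.9) → 16784.4 s.
Total = 156.4 + 16784.4 = 16940.8 s = 4.71 hours.

4.71 hours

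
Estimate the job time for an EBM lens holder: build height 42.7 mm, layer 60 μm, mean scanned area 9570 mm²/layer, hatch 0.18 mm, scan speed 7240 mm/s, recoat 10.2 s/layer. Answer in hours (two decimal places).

Number of layers: 42.7 / 0.06 → 712 (rounded up).
Hatch length per layer: 9570 / 0.18 → 53166.7 mm.
Scan time per layer: 53166.7 / 7240 → 7.3435 s.
Layer cycle = 7.3435 + 10.2, so 17.5435 s.
Build time = 712 × 17.5435 = 12490.972 s = 3.47 hours.

3.47 hours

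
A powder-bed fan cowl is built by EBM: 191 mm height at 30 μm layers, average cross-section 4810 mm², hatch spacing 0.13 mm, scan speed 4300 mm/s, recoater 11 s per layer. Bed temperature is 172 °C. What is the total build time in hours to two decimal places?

Number of layers: 191 / 0.03 → 6367 (rounded up).
Hatch length per layer = 4810 / 0.13 = 37000 mm.
Beam time per layer = 37000 / 4300 = 8.6047 s.
Time per layer = 8.6047 + 11 = 19.6047 s.
Build time = 6367 × 19.6047 = 124823.1249 s = 34.67 hours.

34.67 hours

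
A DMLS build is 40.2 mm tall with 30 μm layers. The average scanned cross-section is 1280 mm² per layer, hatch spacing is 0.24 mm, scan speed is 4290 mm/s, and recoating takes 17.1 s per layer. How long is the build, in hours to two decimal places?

Layer count = ceil(40.2 / 0.03) = 1340.
Hatch length per layer = 1280 / 0.24, so 5333.3 mm.
Per-layer scan time = 5333.3 / 4290, so 1.2432 s.
Time per layer = 1.2432 + 17.1 = 18.3432 s.
Total: 1340 × 18.3432 s = 24579.888 s → 6.83 hours.

6.83 hours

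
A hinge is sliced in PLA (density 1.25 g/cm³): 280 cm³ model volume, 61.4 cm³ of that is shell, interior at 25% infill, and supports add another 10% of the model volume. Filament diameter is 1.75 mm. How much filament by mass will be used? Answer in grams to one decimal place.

Infill region = 280 − 61.4, so 218.6 cm³.
Deposited infill = 0.25 × 218.6 = 54.65 cm³.
Support: 0.10 × 280 → 28 cm³.
Total printed volume = 61.4 + 54.65 + 28, so 144.05 cm³.
Mass: 144.05 × 1.25 → 180.0625 g.

180.1 g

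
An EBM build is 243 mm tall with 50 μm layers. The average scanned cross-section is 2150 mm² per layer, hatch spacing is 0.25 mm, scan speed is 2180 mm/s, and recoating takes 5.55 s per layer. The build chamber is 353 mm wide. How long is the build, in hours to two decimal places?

Number of layers: 243 / 0.05 → 4860 (rounded up).
Scan path per layer = 2150 / 0.25 = 8600 mm.
Per-layer scan time = 8600 / 2180, so 3.945 s.
Time per layer = 3.945 + 5.55, so 9.495 s.
4860 layers × 9.495 s/layer = 46145.7 s, i.e. 12.82 hours.

12.82 hours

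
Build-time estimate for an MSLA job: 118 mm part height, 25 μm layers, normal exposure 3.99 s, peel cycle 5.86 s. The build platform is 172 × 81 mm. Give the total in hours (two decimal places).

Layers = ⌈118/0.025⌉ = 4720.
Per-layer time = 3.99 + 5.86 = 9.85 s.
Build time: 4720 × 9.85 s = 46492 s, i.e. 12.91 hours.

12.91 hours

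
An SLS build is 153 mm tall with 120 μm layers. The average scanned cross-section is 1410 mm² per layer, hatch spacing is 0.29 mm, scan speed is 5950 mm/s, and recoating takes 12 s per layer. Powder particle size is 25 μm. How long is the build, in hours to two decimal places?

4.54 hours

Layer count = ceil(153 / 0.12) = 1275.
Per-layer scan distance = 1410 / 0.29, so 4862.1 mm.
Per-layer scan time = 4862.1 / 5950 = 0.8172 s.
Per-layer time = 0.8172 + 12 = 12.8172 s.
Total: 1275 × 12.8172 s = 16341.93 s → 4.54 hours.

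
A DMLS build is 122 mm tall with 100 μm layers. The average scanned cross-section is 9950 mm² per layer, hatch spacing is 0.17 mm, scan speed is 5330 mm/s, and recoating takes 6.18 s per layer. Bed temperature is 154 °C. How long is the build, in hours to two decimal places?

Layer count = ceil(122 / 0.1) = 1220.
Hatch length per layer = 9950 / 0.17, so 58529.4 mm.
Laser time per layer = 58529.4 / 5330 = 10.9811 s.
Layer cycle = 10.9811 + 6.18 = 17.1611 s.
Build time = 1220 × 17.1611 = 20936.542 s = 5.82 hours.

5.82 hours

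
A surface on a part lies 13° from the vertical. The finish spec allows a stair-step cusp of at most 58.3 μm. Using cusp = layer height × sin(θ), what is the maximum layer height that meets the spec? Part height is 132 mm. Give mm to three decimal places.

0.259 mm

Layer height = cusp / sin(13°) = 0.0583 / 0.2250 = 0.259 mm.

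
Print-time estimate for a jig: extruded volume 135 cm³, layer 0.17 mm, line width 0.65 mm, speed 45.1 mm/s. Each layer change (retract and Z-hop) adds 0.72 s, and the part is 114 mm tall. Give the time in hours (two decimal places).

7.66 hours

Bead cross-section: 0.17 × 0.65 → 0.1105 mm².
Toolpath length = 135 cm³ / 0.1105 mm² = 135000 / 0.1105 = 1221719.5 mm.
Print-move time: 1221719.5 / 45.1 → 27089.1 s.
Layer count = ceil(114 / 0.17) = 671.
Z-hop total = 671 × 0.72, so 483.12 s.
Altogether 27089.1 + 483.12 = 27572.22 s, i.e. 7.66 hours.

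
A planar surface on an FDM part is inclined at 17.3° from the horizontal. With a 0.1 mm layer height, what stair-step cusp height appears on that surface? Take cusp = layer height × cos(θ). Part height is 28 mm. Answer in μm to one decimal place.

95.5 μm

Cusp = layer height × cos(17.3°) = 0.1 × 0.9548 = 0.09548 mm = 95.5 μm.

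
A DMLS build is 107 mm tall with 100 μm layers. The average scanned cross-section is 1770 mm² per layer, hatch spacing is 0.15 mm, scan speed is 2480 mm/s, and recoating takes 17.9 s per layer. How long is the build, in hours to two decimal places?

6.73 hours

Layers = ⌈107/0.1⌉ = 1070.
Hatch length per layer = 1770 / 0.15 = 11800 mm.
Per-layer scan time = 11800 / 2480, so 4.7581 s.
Layer cycle = 4.7581 + 17.9 = 22.6581 s.
Total: 1070 × 22.6581 s = 24244.167 s → 6.73 hours.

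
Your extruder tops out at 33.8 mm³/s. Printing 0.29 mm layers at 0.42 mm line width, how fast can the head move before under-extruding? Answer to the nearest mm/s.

278 mm/s

A: 0.29 × 0.42 → 0.1218 mm².
v_max = Q/A = 33.8/0.1218 = 277.50 mm/s → 278 mm/s.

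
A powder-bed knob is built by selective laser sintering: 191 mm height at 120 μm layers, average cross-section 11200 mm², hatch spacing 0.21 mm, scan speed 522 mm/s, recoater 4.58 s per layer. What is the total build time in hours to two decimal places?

47.21 hours

Layer count = ceil(191 / 0.12) = 1592.
Scan path per layer = 11200 / 0.21 = 53333.3 mm.
Laser time per layer: 53333.3 / 522 → 102.1711 s.
Time per layer: 102.1711 + 4.58 → 106.7511 s.
1592 layers × 106.7511 s/layer = 169947.7512 s, i.e. 47.21 hours.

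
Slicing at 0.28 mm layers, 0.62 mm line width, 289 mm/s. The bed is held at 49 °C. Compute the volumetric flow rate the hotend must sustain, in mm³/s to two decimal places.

50.17

A = 0.28 × 0.62, so 0.1736 mm².
Q = v·A = 289 × 0.1736 = 50.17 mm³/s.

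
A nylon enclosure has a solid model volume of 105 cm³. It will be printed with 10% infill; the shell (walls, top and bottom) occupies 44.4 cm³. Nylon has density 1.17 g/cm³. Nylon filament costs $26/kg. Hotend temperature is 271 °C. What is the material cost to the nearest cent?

Interior volume = 105 − 44.4, so 60.6 cm³.
Infill volume = 0.10 × 60.6 = 6.06 cm³.
Total extruded = 44.4 + 6.06 = 50.46 cm³.
Mass: 50.46 × 1.17 → 59.0382 g.
At $26/kg: 59.0382/1000 × 26 = $1.53.

$1.53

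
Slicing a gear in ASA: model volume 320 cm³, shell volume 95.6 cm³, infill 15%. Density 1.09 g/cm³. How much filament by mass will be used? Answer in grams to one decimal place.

140.9 g

Interior volume = 320 − 95.6 = 224.4 cm³.
Infill deposited = 0.15 × 224.4 = 33.66 cm³.
Total printed volume = 95.6 + 33.66, so 129.26 cm³.
Mass = 129.26 × 1.09, so 140.8934 g.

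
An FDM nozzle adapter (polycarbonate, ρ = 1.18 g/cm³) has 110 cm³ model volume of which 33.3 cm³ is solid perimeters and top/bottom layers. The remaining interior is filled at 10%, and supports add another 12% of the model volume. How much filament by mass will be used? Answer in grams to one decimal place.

Interior volume: 110 − 33.3 → 76.7 cm³.
Infill deposited = 0.10 × 76.7 = 7.67 cm³.
Support: 0.12 × 110 → 13.2 cm³.
Deposited volume: 33.3 + 7.67 + 13.2 → 54.17 cm³.
Mass = 54.17 × 1.18, so 63.9206 g.

63.9 g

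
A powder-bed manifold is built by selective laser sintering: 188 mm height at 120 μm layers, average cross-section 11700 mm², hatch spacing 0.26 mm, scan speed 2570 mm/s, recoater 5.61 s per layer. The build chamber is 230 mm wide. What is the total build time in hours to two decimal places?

10.06 hours

Number of layers: 188 / 0.12 → 1567 (rounded up).
Per-layer scan distance: 11700 / 0.26 → 45000 mm.
Scan time per layer: 45000 / 2570 → 17.5097 s.
Time per layer = 17.5097 + 5.61, so 23.1197 s.
Build time = 1567 × 23.1197 = 36228.5699 s = 10.06 hours.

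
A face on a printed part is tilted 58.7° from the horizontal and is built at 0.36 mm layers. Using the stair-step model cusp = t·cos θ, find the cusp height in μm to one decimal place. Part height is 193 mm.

187.0 μm

h_c = t·cos θ = 0.36 × 0.5195 = 0.18702 mm (187.0 μm).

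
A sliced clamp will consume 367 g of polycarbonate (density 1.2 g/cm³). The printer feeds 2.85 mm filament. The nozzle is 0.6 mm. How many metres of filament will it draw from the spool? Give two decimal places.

47.94 m

Volume = 367 g / 1.2 g·cm⁻³ = 305.8333 cm³ = 305833.3 mm³.
Cross-section of 2.85 mm filament: π·(2.85/2)² = 6.3794 mm².
L = V/A = 305833.3/6.3794 = 47940.76 mm → 47.94 m.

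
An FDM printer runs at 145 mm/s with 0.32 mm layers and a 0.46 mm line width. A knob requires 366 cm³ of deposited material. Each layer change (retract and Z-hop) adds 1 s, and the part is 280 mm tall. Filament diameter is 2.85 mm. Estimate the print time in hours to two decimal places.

Line area = 0.32 × 0.46 = 0.1472 mm².
Total extruded path = 366000/0.1472 = 2486413 mm.
Extrusion time = 2486413 / 145, so 17147.7 s.
Number of layers: 280 / 0.32 → 875 (rounded up).
Non-print overhead = 875 × 1, so 875 s.
Altogether 17147.7 + 875 = 18022.7 s, i.e. 5.01 hours.

5.01 hours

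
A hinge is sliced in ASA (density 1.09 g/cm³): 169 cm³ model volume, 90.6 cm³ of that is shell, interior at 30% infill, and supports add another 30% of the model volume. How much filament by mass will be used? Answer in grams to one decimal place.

Interior volume = 169 − 90.6 = 78.4 cm³.
Infill deposited = 0.30 × 78.4 = 23.52 cm³.
Support: 0.30 × 169 → 50.7 cm³.
Total printed volume = 90.6 + 23.52 + 50.7 = 164.82 cm³.
Mass = 164.82 × 1.09 = 179.6538 g.

179.7 g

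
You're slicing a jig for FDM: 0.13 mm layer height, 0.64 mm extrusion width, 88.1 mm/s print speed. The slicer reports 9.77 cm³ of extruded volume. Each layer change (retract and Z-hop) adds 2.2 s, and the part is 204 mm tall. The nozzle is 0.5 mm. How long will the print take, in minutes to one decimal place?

Bead cross-section = 0.13 × 0.64, so 0.0832 mm².
Total extruded path = 9770/0.0832 = 117427.9 mm.
Print-move time = 117427.9 / 88.1 = 1332.9 s.
Layers = ⌈204/0.13⌉ = 1570.
Non-print overhead: 1570 × 2.2 → 3454 s.
Total = 1332.9 + 3454 = 4786.9 s = 79.8 minutes.

79.8 minutes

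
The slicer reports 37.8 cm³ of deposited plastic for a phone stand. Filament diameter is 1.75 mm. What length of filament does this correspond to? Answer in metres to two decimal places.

A = π r² = π × 0.875² = 2.4053 mm².
L = 37800 mm³ / 2.4053 mm² = 15715.3 mm, i.e. 15.72 m.

15.72 m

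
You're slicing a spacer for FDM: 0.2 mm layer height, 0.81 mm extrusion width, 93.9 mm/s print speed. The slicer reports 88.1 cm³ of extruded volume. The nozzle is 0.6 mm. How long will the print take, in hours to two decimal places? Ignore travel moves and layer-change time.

1.61 hours

Bead cross-section = 0.2 × 0.81 = 0.162 mm².
Total extruded path = 88100/0.162 = 543827.2 mm.
Extrusion time = 543827.2 / 93.9, so 5791.6 s.
In the requested units: 5791.6 s = 1.61 hours.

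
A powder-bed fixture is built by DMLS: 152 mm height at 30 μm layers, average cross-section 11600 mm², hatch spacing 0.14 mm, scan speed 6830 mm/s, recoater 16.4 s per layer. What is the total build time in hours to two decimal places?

40.16 hours

Number of layers: 152 / 0.03 → 5067 (rounded up).
Hatch length per layer: 11600 / 0.14 → 82857.1 mm.
Per-layer scan time = 82857.1 / 6830, so 12.1313 s.
Layer cycle = 12.1313 + 16.4, so 28.5313 s.
5067 layers × 28.5313 s/layer = 144568.0971 s, i.e. 40.16 hours.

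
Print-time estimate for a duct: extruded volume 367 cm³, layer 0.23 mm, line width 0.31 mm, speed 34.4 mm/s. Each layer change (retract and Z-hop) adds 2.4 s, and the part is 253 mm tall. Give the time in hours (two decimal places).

Bead cross-section: 0.23 × 0.31 → 0.0713 mm².
Path length: 367000 mm³ / 0.0713 mm² → 5147265.1 mm.
Print-move time = 5147265.1 / 34.4, so 149629.8 s.
Layers = ⌈253/0.23⌉ = 1100.
Layer-change overhead = 1100 × 2.4 = 2640 s.
Total = 149629.8 + 2640 = 152269.8 s = 42.30 hours.

42.30 hours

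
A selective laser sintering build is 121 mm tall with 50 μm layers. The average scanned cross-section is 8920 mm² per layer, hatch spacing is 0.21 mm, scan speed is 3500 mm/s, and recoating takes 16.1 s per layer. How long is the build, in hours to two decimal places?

18.98 hours

Layers = ⌈121/0.05⌉ = 2420.
Scan path per layer: 8920 / 0.21 → 42476.2 mm.
Laser time per layer = 42476.2 / 3500 = 12.1361 s.
Per-layer time = 12.1361 + 16.1 = 28.2361 s.
Build time = 2420 × 28.2361 = 68331.362 s = 18.98 hours.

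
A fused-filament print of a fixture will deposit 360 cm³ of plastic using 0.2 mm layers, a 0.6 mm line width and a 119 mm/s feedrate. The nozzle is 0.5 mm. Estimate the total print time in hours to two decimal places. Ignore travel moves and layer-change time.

7.00 hours

Bead cross-section = 0.2 × 0.6, so 0.12 mm².
Toolpath length = 360 cm³ / 0.12 mm² = 360000 / 0.12 = 3000000 mm.
Time extruding: 3000000 / 119 → 25210.1 s.
25210.1 s = 7.00 hours.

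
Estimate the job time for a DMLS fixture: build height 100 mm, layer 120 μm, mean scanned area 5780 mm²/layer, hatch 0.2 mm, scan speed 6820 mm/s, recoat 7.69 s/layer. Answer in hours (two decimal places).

Number of layers: 100 / 0.12 → 834 (rounded up).
Per-layer scan distance = 5780 / 0.2 = 28900 mm.
Laser time per layer = 28900 / 6820, so 4.2375 s.
Per-layer time = 4.2375 + 7.69, so 11.9275 s.
Total: 834 × 11.9275 s = 9947.535 s → 2.76 hours.

2.76 hours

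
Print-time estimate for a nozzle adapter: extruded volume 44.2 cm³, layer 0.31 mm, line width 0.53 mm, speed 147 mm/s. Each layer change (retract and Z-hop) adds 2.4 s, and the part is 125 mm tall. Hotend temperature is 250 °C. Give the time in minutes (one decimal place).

46.7 minutes

Line area = 0.31 × 0.53, so 0.1643 mm².
Total extruded path = 44200/0.1643 = 269020.1 mm.
Extrusion time = 269020.1 / 147, so 1830.1 s.
Layers = ⌈125/0.31⌉ = 404.
Layer-change overhead: 404 × 2.4 → 969.6 s.
Total = 1830.1 + 969.6 = 2799.7 s = 46.7 minutes.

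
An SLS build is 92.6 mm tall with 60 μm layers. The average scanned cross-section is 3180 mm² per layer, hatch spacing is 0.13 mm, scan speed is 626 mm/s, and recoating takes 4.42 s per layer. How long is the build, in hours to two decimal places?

Layer count = ceil(92.6 / 0.06) = 1544.
Hatch length per layer = 3180 / 0.13 = 24461.5 mm.
Scan time per layer: 24461.5 / 626 → 39.0759 s.
Time per layer = 39.0759 + 4.42, so 43.4959 s.
Build time = 1544 × 43.4959 = 67157.6696 s = 18.65 hours.

18.65 hours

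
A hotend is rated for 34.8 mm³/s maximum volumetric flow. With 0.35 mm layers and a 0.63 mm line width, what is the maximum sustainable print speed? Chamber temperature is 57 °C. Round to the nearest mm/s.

158 mm/s

Bead cross-section = 0.35 × 0.63 = 0.2205 mm².
Max speed = 34.8 / 0.2205 = 157.82 ≈ 158 mm/s.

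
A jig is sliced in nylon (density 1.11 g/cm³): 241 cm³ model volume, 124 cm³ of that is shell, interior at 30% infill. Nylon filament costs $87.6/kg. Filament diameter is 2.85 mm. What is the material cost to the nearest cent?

Volume inside the shell: 241 − 124 → 117 cm³.
Deposited infill: 0.30 × 117 → 35.1 cm³.
Deposited volume = 124 + 35.1, so 159.1 cm³.
Mass = 159.1 × 1.11 = 176.601 g.
At $87.6/kg: 176.601/1000 × 87.6 = $15.47.

$15.47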